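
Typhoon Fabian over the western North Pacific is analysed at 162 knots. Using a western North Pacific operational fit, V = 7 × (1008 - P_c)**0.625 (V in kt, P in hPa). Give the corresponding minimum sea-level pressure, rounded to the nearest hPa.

ΔP = (V / 7)^(1/0.625) = (162/7)^1.600.
162/7 = 23.143; 23.143^1.600 ≈ 152.43 hPa.
P_c = 1008 − 152.43 = 855.57 ≈ 856 hPa.

856 hPa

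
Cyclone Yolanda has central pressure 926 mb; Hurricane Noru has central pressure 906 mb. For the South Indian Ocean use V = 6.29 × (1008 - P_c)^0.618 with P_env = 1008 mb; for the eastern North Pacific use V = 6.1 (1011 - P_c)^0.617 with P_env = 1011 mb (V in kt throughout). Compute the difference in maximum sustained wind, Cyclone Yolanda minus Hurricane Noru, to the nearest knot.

Cyclone Yolanda: ΔP = 82; V ≈ 6.29 × 82^0.618 ≈ 95.80 kt.
Hurricane Noru: ΔP = 105; V ≈ 6.1 × 105^0.617 ≈ 107.75 kt.
Difference ≈ 95.80 − 107.75 = -11.95 → -12 kt.

-12 kt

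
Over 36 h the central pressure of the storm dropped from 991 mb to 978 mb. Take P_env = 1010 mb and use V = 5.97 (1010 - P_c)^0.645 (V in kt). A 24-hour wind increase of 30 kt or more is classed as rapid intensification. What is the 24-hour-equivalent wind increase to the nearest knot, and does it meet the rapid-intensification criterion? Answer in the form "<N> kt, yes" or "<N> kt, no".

V₁: ΔP = 19, V ≈ 5.97 × 19^0.645 ≈ 39.88 kt.
V₂: ΔP = 32, V ≈ 5.97 × 32^0.645 ≈ 55.82 kt.
ΔV over 36 h = 15.94 kt → 24 h equivalent = 15.94 × 24/36 ≈ 10.63 kt.
11 kt < 30 kt ⇒ not rapid intensification.

11 kt, no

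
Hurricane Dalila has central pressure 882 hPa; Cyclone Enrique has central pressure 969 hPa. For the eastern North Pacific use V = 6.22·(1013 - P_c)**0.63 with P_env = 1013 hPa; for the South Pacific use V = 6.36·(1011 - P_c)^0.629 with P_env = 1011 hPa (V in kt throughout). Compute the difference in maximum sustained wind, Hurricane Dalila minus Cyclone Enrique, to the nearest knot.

Hurricane Dalila: ΔP = 131; V ≈ 6.22 × 131^0.63 ≈ 134.17 kt.
Cyclone Enrique: ΔP = 42; V ≈ 6.36 × 42^0.629 ≈ 66.75 kt.
Difference ≈ 134.17 − 66.75 = 67.42 → 67 kt.

67 kt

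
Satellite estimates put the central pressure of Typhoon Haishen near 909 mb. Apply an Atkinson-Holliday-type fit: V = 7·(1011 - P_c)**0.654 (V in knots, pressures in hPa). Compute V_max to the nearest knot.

144 kt

ΔP = 1011 − 909 = 102 mb.
102^0.654 ≈ 20.588.
V ≈ 7 × 20.588 ≈ 144.1 kt.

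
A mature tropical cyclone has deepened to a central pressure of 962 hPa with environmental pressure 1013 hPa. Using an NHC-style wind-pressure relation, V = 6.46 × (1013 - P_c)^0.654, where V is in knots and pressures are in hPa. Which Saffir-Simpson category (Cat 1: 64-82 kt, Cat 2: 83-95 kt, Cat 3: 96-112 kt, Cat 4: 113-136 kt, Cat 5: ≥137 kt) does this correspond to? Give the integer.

2

ΔP = 1013 − 962 = 51 hPa.
V ≈ 6.46 × 51^0.654 = 6.46 × 13.08 ≈ 85 kt.
85 kt falls in the Category 2 band.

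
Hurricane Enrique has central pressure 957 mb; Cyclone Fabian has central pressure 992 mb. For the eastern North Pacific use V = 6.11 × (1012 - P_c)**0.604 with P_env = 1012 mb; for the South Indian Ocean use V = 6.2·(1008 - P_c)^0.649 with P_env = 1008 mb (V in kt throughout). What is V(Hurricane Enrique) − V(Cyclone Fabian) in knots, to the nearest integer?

Hurricane Enrique: ΔP = 55; V ≈ 6.11 × 55^0.604 ≈ 68.74 kt.
Cyclone Fabian: ΔP = 16; V ≈ 6.2 × 16^0.649 ≈ 37.49 kt.
Difference ≈ 68.74 − 37.49 = 31.25 → 31 kt.

31 kt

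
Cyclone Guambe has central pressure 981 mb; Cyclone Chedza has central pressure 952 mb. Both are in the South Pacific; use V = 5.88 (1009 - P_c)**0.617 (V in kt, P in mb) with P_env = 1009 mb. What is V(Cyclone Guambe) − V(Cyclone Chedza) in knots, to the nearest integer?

-25 kt

Cyclone Guambe: ΔP = 28; V ≈ 5.88 × 28^0.617 ≈ 45.95 kt.
Cyclone Chedza: ΔP = 57; V ≈ 5.88 × 57^0.617 ≈ 71.24 kt.
Difference ≈ 45.95 − 71.24 = -25.29 → -25 kt.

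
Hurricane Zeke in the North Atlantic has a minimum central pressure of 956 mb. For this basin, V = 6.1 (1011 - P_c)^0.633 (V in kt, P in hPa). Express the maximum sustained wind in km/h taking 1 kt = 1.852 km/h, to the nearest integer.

143 km/h

ΔP = 1011 − 956 = 55 mb.
V ≈ 6.1 × 55^0.633 = 6.1 × 12.637 ≈ 77.087 kt.
77.087 × 1.852 ≈ 142.76 km/h → 143 km/h.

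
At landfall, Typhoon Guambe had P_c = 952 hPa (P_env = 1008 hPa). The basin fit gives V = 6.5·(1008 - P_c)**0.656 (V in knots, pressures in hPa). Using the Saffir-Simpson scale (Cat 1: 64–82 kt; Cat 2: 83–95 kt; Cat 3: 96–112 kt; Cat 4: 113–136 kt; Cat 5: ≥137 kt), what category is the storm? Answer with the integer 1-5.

2

ΔP = 1008 − 952 = 56 hPa.
V ≈ 6.5 × 56^0.656 = 6.5 × 14.02 ≈ 91 kt.
91 kt falls in the Category 2 band.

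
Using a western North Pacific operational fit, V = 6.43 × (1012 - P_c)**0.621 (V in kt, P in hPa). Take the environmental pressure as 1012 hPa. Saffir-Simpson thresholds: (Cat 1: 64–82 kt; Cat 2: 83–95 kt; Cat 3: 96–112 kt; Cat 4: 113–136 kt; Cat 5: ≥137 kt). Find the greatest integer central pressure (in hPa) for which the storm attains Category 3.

934 hPa

Category 3 begins at V = 96 kt.
Required ΔP = (96/6.43)^(1/0.621) = 14.930^1.610 ≈ 77.73 hPa.
P_c ≤ 1012 − 77.73 = 934.27, so the highest integer P_c is 934 hPa.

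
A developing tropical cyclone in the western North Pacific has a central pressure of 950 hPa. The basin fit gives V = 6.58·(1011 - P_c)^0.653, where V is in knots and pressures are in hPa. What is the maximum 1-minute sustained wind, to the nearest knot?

96 kt

ΔP = 1011 − 950 = 61 hPa.
61^0.653 ≈ 14.649.
V ≈ 6.58 × 14.649 ≈ 96.4 kt.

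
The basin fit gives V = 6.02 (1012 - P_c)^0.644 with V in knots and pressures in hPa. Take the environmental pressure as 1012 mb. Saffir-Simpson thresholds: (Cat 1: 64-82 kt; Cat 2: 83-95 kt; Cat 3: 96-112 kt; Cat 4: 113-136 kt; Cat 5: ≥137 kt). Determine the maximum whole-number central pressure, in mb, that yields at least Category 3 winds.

938 mb

Category 3 begins at V = 96 kt.
Required ΔP = (96/6.02)^(1/0.644) = 15.947^1.553 ≈ 73.71 mb.
P_c ≤ 1012 − 73.71 = 938.29, so the highest integer P_c is 938 mb.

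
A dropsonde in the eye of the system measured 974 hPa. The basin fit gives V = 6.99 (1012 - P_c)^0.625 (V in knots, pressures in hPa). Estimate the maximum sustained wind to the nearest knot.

ΔP = 1012 − 974 = 38 hPa.
38^0.625 ≈ 9.713.
V ≈ 6.99 × 9.713 ≈ 67.9 kt.

68 kt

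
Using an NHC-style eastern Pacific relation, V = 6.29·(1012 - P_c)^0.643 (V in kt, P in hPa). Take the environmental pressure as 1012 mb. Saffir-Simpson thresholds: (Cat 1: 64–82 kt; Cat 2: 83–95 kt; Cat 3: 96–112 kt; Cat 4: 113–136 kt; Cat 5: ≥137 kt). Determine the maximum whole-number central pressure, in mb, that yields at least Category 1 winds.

Category 1 begins at V = 64 kt.
Required ΔP = (64/6.29)^(1/0.643) = 10.175^1.555 ≈ 36.89 mb.
P_c ≤ 1012 − 36.89 = 975.11, so the highest integer P_c is 975 mb.

975 mb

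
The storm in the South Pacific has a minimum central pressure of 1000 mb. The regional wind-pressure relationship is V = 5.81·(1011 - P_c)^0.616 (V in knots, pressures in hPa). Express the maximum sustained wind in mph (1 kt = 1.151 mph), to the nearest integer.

29 mph

ΔP = 1011 − 1000 = 11 mb.
V ≈ 5.81 × 11^0.616 = 5.81 × 4.380 ≈ 25.449 kt.
25.449 × 1.151 ≈ 29.29 mph → 29 mph.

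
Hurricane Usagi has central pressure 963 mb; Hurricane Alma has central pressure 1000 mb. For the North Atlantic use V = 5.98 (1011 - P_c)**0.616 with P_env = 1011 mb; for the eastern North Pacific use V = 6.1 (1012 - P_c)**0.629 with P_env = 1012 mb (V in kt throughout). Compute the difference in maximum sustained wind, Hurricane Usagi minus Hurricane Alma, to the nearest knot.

36 kt

Hurricane Usagi: ΔP = 48; V ≈ 5.98 × 48^0.616 ≈ 64.92 kt.
Hurricane Alma: ΔP = 12; V ≈ 6.1 × 12^0.629 ≈ 29.12 kt.
Difference ≈ 64.92 − 29.12 = 35.80 → 36 kt.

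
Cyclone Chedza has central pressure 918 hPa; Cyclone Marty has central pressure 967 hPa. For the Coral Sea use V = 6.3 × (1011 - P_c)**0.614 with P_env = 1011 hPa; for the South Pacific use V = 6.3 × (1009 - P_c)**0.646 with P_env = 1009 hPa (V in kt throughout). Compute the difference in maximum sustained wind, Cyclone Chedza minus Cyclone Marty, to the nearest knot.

31 kt

Cyclone Chedza: ΔP = 93; V ≈ 6.3 × 93^0.614 ≈ 101.86 kt.
Cyclone Marty: ΔP = 42; V ≈ 6.3 × 42^0.646 ≈ 70.46 kt.
Difference ≈ 101.86 − 70.46 = 31.40 → 31 kt.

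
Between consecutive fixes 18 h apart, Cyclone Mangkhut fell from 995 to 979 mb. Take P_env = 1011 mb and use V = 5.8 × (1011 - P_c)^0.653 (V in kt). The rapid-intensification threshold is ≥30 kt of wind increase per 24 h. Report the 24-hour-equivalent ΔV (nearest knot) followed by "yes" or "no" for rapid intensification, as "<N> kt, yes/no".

V₁: ΔP = 16, V ≈ 5.8 × 16^0.653 ≈ 35.46 kt.
V₂: ΔP = 32, V ≈ 5.8 × 32^0.653 ≈ 55.76 kt.
ΔV over 18 h = 20.30 kt → 24 h equivalent = 20.30 × 24/18 ≈ 27.07 kt.
27 kt < 30 kt ⇒ not rapid intensification.

27 kt, no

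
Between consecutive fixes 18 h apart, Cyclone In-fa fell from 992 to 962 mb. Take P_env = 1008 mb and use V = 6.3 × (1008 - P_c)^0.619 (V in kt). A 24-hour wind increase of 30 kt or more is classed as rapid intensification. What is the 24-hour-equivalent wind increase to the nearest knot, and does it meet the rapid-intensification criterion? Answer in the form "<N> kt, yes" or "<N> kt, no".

V₁: ΔP = 16, V ≈ 6.3 × 16^0.619 ≈ 35.05 kt.
V₂: ΔP = 46, V ≈ 6.3 × 46^0.619 ≈ 67.39 kt.
ΔV over 18 h = 32.34 kt → 24 h equivalent = 32.34 × 24/18 ≈ 43.12 kt.
43 kt ≥ 30 kt ⇒ rapid intensification.

43 kt, yes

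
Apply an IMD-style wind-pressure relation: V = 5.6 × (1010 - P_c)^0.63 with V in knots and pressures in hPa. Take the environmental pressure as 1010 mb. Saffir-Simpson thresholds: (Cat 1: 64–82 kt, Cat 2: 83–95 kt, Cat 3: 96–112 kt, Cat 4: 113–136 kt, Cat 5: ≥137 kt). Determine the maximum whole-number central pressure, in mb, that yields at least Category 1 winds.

962 mb

Category 1 begins at V = 64 kt.
Required ΔP = (64/5.6)^(1/0.63) = 11.429^1.587 ≈ 47.79 mb.
P_c ≤ 1010 − 47.79 = 962.21, so the highest integer P_c is 962 mb.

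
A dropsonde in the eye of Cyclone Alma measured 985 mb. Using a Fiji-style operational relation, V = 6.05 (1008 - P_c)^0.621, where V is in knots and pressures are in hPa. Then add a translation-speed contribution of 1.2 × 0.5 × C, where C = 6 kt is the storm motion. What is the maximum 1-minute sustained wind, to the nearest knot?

46 kt

ΔP = 1008 − 985 = 23 mb.
23^0.621 ≈ 7.009.
V ≈ 6.05 × 7.009 ≈ 42.4 kt.
Translation term: 1.2 × 0.5 × 6 = 3.6 kt.
Corrected V ≈ 46 kt → 46 kt.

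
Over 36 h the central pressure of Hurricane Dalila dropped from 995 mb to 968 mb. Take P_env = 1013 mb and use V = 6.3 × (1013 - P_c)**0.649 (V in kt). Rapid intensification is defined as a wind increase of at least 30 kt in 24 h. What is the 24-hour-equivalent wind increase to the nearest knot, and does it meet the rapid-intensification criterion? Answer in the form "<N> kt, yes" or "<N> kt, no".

V₁: ΔP = 18, V ≈ 6.3 × 18^0.649 ≈ 41.12 kt.
V₂: ΔP = 45, V ≈ 6.3 × 45^0.649 ≈ 74.52 kt.
ΔV over 36 h = 33.40 kt → 24 h equivalent = 33.40 × 24/36 ≈ 22.27 kt.
22 kt < 30 kt ⇒ not rapid intensification.

22 kt, no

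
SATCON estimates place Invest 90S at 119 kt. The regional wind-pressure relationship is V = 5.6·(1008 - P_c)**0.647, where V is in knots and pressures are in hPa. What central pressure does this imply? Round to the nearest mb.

ΔP = (V / 5.6)^(1/0.647) = (119/5.6)^1.546.
119/5.6 = 21.250; 21.250^1.546 ≈ 112.61 mb.
P_c = 1008 − 112.61 = 895.39 ≈ 895 mb.

895 mb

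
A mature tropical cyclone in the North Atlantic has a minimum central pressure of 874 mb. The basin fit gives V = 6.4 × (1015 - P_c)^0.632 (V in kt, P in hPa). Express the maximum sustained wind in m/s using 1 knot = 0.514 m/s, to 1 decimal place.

75.1 m/s

ΔP = 1015 − 874 = 141 mb.
V ≈ 6.4 × 141^0.632 = 6.4 × 22.820 ≈ 146.045 kt.
146.045 × 0.514 ≈ 75.07 m/s → 75.1 m/s.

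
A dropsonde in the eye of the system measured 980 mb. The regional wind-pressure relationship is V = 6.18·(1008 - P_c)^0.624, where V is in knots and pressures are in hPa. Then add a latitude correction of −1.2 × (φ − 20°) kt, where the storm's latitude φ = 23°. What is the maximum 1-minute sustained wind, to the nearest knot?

46 kt

ΔP = 1008 − 980 = 28 mb.
28^0.624 ≈ 7.999.
V ≈ 6.18 × 7.999 ≈ 49.4 kt.
Latitude correction: −1.2 × (23 − 20) = -3.6 kt.
Corrected V ≈ 45.8 kt → 46 kt.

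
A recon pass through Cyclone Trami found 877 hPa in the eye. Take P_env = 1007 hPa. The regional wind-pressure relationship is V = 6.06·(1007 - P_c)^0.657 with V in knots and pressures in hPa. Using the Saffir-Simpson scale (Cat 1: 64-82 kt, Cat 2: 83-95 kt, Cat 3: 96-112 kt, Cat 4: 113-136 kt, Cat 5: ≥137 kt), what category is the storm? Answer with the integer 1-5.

5

ΔP = 1007 − 877 = 130 hPa.
V ≈ 6.06 × 130^0.657 = 6.06 × 24.48 ≈ 148 kt.
148 kt falls in the Category 5 band.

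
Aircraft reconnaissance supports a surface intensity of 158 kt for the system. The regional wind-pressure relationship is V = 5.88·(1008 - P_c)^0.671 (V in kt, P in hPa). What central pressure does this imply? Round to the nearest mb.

873 mb

ΔP = (V / 5.88)^(1/0.671) = (158/5.88)^1.490.
158/5.88 = 26.871; 26.871^1.490 ≈ 134.92 mb.
P_c = 1008 − 134.92 = 873.08 ≈ 873 mb.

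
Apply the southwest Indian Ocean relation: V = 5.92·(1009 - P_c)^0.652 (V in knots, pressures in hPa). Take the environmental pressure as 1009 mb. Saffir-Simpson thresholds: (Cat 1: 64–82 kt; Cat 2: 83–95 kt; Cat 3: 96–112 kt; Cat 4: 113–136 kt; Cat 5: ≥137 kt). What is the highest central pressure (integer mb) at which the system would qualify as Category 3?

Category 3 begins at V = 96 kt.
Required ΔP = (96/5.92)^(1/0.652) = 16.216^1.534 ≈ 71.74 mb.
P_c ≤ 1009 − 71.74 = 937.26, so the highest integer P_c is 937 mb.

937 mb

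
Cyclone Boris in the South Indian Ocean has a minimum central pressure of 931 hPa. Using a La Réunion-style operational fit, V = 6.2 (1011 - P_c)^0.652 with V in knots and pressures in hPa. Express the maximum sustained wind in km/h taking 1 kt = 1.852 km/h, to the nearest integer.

ΔP = 1011 − 931 = 80 hPa.
V ≈ 6.2 × 80^0.652 = 6.2 × 17.411 ≈ 107.946 kt.
107.946 × 1.852 ≈ 199.92 km/h → 200 km/h.

200 km/h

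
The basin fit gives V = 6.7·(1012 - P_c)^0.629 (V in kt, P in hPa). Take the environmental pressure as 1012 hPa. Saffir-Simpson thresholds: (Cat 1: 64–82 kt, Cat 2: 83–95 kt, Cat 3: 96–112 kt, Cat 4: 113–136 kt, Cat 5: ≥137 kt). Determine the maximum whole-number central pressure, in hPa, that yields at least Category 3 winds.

Category 3 begins at V = 96 kt.
Required ΔP = (96/6.7)^(1/0.629) = 14.328^1.590 ≈ 68.89 hPa.
P_c ≤ 1012 − 68.89 = 943.11, so the highest integer P_c is 943 hPa.

943 hPa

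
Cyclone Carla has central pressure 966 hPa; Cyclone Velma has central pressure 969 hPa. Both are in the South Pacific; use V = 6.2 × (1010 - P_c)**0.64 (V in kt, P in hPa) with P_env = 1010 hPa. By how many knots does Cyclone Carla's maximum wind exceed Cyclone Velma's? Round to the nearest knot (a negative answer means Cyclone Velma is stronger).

3 kt

Cyclone Carla: ΔP = 44; V ≈ 6.2 × 44^0.64 ≈ 69.86 kt.
Cyclone Velma: ΔP = 41; V ≈ 6.2 × 41^0.64 ≈ 66.77 kt.
Difference ≈ 69.86 − 66.77 = 3.09 → 3 kt.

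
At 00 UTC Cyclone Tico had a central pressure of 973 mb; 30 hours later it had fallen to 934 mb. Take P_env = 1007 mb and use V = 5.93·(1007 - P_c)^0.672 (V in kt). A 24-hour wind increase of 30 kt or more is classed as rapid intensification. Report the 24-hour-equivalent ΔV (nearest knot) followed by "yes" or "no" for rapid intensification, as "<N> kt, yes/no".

34 kt, yes

V₁: ΔP = 34, V ≈ 5.93 × 34^0.672 ≈ 63.42 kt.
V₂: ΔP = 73, V ≈ 5.93 × 73^0.672 ≈ 105.98 kt.
ΔV over 30 h = 42.56 kt → 24 h equivalent = 42.56 × 24/30 ≈ 34.05 kt.
34 kt ≥ 30 kt ⇒ rapid intensification.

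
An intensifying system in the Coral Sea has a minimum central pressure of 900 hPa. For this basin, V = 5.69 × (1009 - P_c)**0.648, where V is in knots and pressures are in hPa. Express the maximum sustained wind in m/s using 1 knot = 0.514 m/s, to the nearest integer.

61 m/s

ΔP = 1009 − 900 = 109 hPa.
V ≈ 5.69 × 109^0.648 = 5.69 × 20.905 ≈ 118.950 kt.
118.950 × 0.514 ≈ 61.14 m/s → 61 m/s.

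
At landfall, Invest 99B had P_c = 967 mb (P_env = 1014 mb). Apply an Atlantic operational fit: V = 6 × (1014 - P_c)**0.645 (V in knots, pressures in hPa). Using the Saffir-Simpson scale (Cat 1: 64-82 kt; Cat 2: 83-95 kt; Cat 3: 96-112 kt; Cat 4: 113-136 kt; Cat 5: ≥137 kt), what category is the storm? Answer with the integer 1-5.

1

ΔP = 1014 − 967 = 47 mb.
V ≈ 6 × 47^0.645 = 6 × 11.98 ≈ 72 kt.
72 kt falls in the Category 1 band.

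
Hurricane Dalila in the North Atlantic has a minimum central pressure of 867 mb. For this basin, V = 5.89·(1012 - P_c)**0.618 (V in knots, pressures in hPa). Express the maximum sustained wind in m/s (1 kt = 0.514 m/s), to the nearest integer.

ΔP = 1012 − 867 = 145 mb.
V ≈ 5.89 × 145^0.618 = 5.89 × 21.663 ≈ 127.597 kt.
127.597 × 0.514 ≈ 65.58 m/s → 66 m/s.

66 m/s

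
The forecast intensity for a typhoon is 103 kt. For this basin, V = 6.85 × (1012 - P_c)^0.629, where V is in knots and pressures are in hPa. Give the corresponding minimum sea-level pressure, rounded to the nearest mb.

ΔP = (V / 6.85)^(1/0.629) = (103/6.85)^1.590.
103/6.85 = 15.036; 15.036^1.590 ≈ 74.38 mb.
P_c = 1012 − 74.38 = 937.62 ≈ 938 mb.

938 mb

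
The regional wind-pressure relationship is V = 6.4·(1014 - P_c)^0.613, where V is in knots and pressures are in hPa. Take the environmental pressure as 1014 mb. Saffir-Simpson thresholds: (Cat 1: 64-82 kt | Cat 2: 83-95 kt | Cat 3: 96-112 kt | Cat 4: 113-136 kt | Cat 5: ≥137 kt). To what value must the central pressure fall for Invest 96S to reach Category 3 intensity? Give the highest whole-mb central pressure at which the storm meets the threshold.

931 mb

Category 3 begins at V = 96 kt.
Required ΔP = (96/6.4)^(1/0.613) = 15.000^1.631 ≈ 82.91 mb.
P_c ≤ 1014 − 82.91 = 931.09, so the highest integer P_c is 931 mb.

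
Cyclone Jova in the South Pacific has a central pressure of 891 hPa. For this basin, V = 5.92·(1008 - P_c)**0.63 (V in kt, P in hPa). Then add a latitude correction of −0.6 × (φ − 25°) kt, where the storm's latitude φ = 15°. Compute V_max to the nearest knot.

125 kt

ΔP = 1008 − 891 = 117 hPa.
117^0.63 ≈ 20.089.
V ≈ 5.92 × 20.089 ≈ 118.9 kt.
Latitude correction: −0.6 × (15 − 25) = 6 kt.
Corrected V ≈ 124.9 kt → 125 kt.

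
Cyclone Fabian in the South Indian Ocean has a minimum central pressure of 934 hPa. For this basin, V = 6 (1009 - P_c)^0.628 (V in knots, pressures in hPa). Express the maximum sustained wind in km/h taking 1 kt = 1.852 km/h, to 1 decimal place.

ΔP = 1009 − 934 = 75 hPa.
V ≈ 6 × 75^0.628 = 6 × 15.050 ≈ 90.300 kt.
90.300 × 1.852 ≈ 167.24 km/h → 167.2 km/h.

167.2 km/h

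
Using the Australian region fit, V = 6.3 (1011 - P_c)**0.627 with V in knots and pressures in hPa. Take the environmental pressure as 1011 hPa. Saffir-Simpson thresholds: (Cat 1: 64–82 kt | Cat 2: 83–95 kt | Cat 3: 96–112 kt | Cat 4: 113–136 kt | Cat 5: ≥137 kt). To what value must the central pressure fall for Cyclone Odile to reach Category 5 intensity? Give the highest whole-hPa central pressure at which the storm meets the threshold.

Category 5 begins at V = 137 kt.
Required ΔP = (137/6.3)^(1/0.627) = 21.746^1.595 ≈ 135.83 hPa.
P_c ≤ 1011 − 135.83 = 875.17, so the highest integer P_c is 875 hPa.

875 hPa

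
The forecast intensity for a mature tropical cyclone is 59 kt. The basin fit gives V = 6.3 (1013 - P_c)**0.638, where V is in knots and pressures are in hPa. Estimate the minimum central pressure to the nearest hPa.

980 hPa

ΔP = (V / 6.3)^(1/0.638) = (59/6.3)^1.567.
59/6.3 = 9.365; 9.365^1.567 ≈ 33.32 hPa.
P_c = 1013 − 33.32 = 979.68 ≈ 980 hPa.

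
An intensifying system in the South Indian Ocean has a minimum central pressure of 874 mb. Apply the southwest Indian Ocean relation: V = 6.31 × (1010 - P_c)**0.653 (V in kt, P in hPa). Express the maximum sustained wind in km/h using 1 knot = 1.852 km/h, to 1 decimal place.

ΔP = 1010 − 874 = 136 mb.
V ≈ 6.31 × 136^0.653 = 6.31 × 24.729 ≈ 156.038 kt.
156.038 × 1.852 ≈ 288.98 km/h → 289.0 km/h.

289.0 km/h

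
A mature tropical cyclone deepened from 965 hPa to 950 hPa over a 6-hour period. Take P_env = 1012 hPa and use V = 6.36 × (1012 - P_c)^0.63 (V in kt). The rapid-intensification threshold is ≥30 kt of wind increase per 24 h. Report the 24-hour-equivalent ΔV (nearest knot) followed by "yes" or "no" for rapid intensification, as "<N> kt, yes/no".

V₁: ΔP = 47, V ≈ 6.36 × 47^0.63 ≈ 71.92 kt.
V₂: ΔP = 62, V ≈ 6.36 × 62^0.63 ≈ 85.64 kt.
ΔV over 6 h = 13.72 kt → 24 h equivalent = 13.72 × 24/6 ≈ 54.88 kt.
55 kt ≥ 30 kt ⇒ rapid intensification.

55 kt, yes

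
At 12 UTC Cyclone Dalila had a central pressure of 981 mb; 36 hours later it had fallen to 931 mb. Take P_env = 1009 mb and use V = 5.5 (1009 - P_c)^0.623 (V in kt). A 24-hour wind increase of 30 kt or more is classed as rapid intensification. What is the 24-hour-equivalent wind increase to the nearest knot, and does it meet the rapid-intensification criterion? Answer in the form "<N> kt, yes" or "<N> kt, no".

26 kt, no

V₁: ΔP = 28, V ≈ 5.5 × 28^0.623 ≈ 43.85 kt.
V₂: ΔP = 78, V ≈ 5.5 × 78^0.623 ≈ 83.01 kt.
ΔV over 36 h = 39.16 kt → 24 h equivalent = 39.16 × 24/36 ≈ 26.11 kt.
26 kt < 30 kt ⇒ not rapid intensification.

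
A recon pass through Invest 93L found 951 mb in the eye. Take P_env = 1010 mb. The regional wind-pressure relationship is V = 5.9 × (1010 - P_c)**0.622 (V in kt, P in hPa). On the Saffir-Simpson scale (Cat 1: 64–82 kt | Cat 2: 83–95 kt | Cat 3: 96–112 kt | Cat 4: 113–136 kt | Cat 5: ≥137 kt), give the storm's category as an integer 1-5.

1

ΔP = 1010 − 951 = 59 mb.
V ≈ 5.9 × 59^0.622 = 5.9 × 12.63 ≈ 75 kt.
75 kt falls in the Category 1 band.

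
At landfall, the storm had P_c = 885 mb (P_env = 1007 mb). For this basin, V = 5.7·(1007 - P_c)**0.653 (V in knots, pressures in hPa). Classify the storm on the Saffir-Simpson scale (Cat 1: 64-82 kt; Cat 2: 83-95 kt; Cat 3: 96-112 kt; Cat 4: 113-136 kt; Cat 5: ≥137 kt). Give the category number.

4

ΔP = 1007 − 885 = 122 mb.
V ≈ 5.7 × 122^0.653 = 5.7 × 23.04 ≈ 131 kt.
131 kt falls in the Category 4 band.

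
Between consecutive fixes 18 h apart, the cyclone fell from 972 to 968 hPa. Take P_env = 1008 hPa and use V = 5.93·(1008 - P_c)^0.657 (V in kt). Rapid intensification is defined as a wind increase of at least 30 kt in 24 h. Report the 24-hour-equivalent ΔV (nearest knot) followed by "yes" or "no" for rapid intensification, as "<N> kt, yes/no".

6 kt, no

V₁: ΔP = 36, V ≈ 5.93 × 36^0.657 ≈ 62.45 kt.
V₂: ΔP = 40, V ≈ 5.93 × 40^0.657 ≈ 66.93 kt.
ΔV over 18 h = 4.48 kt → 24 h equivalent = 4.48 × 24/18 ≈ 5.97 kt.
6 kt < 30 kt ⇒ not rapid intensification.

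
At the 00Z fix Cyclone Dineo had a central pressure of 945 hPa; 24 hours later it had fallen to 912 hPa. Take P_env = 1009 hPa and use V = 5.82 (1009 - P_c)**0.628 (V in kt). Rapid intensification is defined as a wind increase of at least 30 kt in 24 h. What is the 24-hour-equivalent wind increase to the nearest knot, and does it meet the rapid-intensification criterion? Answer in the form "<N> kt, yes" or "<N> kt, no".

V₁: ΔP = 64, V ≈ 5.82 × 64^0.628 ≈ 79.29 kt.
V₂: ΔP = 97, V ≈ 5.82 × 97^0.628 ≈ 102.95 kt.
ΔV over 24 h = 23.66 kt → 24 h equivalent = 23.66 × 24/24 ≈ 23.66 kt.
24 kt < 30 kt ⇒ not rapid intensification.

24 kt, no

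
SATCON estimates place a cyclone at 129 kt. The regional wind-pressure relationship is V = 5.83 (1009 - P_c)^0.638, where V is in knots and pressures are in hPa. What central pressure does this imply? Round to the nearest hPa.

ΔP = (V / 5.83)^(1/0.638) = (129/5.83)^1.567.
129/5.83 = 22.127; 22.127^1.567 ≈ 128.24 hPa.
P_c = 1009 − 128.24 = 880.76 ≈ 881 hPa.

881 hPa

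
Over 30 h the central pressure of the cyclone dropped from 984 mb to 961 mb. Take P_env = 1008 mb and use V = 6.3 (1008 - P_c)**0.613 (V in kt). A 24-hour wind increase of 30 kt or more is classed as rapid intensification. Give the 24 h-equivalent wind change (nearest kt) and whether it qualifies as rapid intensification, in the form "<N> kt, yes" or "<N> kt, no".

18 kt, no

V₁: ΔP = 24, V ≈ 6.3 × 24^0.613 ≈ 44.20 kt.
V₂: ΔP = 47, V ≈ 6.3 × 47^0.613 ≈ 66.73 kt.
ΔV over 30 h = 22.53 kt → 24 h equivalent = 22.53 × 24/30 ≈ 18.02 kt.
18 kt < 30 kt ⇒ not rapid intensification.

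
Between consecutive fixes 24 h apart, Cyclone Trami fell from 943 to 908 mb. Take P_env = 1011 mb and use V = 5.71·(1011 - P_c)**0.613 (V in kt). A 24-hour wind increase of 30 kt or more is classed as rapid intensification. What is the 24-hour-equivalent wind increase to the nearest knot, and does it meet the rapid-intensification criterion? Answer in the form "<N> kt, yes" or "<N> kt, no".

22 kt, no

V₁: ΔP = 68, V ≈ 5.71 × 68^0.613 ≈ 75.85 kt.
V₂: ΔP = 103, V ≈ 5.71 × 103^0.613 ≈ 97.84 kt.
ΔV over 24 h = 21.99 kt → 24 h equivalent = 21.99 × 24/24 ≈ 21.99 kt.
22 kt < 30 kt ⇒ not rapid intensification.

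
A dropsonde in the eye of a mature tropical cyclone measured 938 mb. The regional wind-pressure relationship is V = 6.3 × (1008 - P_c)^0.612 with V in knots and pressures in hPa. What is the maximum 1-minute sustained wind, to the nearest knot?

ΔP = 1008 − 938 = 70 mb.
70^0.612 ≈ 13.465.
V ≈ 6.3 × 13.465 ≈ 84.8 kt.

85 kt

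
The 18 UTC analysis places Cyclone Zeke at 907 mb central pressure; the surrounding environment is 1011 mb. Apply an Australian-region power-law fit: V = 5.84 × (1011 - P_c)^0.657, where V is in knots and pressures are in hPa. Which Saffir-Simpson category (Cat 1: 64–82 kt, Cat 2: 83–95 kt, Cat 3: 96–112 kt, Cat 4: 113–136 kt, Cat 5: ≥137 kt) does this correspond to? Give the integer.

4

ΔP = 1011 − 907 = 104 mb.
V ≈ 5.84 × 104^0.657 = 5.84 × 21.14 ≈ 123 kt.
123 kt falls in the Category 4 band.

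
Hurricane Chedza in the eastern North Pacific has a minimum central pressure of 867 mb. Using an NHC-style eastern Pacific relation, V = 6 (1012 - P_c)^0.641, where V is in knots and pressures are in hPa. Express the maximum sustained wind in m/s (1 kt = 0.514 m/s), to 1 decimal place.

ΔP = 1012 − 867 = 145 mb.
V ≈ 6 × 145^0.641 = 6 × 24.291 ≈ 145.743 kt.
145.743 × 0.514 ≈ 74.91 m/s → 74.9 m/s.

74.9 m/s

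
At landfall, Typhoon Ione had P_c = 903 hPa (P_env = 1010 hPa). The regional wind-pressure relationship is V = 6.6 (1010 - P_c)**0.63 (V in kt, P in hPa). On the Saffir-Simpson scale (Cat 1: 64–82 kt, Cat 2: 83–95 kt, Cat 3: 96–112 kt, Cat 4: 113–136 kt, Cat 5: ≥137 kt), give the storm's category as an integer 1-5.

4

ΔP = 1010 − 903 = 107 hPa.
V ≈ 6.6 × 107^0.63 = 6.6 × 18.99 ≈ 125 kt.
125 kt falls in the Category 4 band.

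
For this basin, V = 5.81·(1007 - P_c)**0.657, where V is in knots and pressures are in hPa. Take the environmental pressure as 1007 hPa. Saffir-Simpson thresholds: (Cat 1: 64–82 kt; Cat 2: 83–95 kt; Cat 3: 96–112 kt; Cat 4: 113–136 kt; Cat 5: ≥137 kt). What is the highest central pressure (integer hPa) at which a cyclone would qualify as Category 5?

884 hPa

Category 5 begins at V = 137 kt.
Required ΔP = (137/5.81)^(1/0.657) = 23.580^1.522 ≈ 122.77 hPa.
P_c ≤ 1007 − 122.77 = 884.23, so the highest integer P_c is 884 hPa.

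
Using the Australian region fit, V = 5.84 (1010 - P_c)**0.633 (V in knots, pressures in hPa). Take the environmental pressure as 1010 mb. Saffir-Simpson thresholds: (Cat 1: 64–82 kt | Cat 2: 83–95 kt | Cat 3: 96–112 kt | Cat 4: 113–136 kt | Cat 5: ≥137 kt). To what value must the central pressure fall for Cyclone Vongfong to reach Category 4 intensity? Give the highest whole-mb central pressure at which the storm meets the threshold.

902 mb

Category 4 begins at V = 113 kt.
Required ΔP = (113/5.84)^(1/0.633) = 19.349^1.580 ≈ 107.81 mb.
P_c ≤ 1010 − 107.81 = 902.19, so the highest integer P_c is 902 mb.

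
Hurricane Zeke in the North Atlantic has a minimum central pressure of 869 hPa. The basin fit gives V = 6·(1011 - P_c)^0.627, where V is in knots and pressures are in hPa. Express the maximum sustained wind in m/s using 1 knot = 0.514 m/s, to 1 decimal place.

69.0 m/s

ΔP = 1011 − 869 = 142 hPa.
V ≈ 6 × 142^0.627 = 6 × 22.361 ≈ 134.164 kt.
134.164 × 0.514 ≈ 68.96 m/s → 69.0 m/s.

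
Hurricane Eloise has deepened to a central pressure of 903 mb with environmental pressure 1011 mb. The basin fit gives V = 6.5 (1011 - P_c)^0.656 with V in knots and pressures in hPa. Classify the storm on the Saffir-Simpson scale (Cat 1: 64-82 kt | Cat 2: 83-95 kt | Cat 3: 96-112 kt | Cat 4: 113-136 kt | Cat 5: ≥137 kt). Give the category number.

5

ΔP = 1011 − 903 = 108 mb.
V ≈ 6.5 × 108^0.656 = 6.5 × 21.57 ≈ 140 kt.
140 kt falls in the Category 5 band.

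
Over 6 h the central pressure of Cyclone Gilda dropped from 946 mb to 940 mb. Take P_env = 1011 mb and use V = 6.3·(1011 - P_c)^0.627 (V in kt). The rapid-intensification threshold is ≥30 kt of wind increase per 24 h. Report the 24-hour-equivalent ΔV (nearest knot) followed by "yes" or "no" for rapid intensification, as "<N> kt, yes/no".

V₁: ΔP = 65, V ≈ 6.3 × 65^0.627 ≈ 86.31 kt.
V₂: ΔP = 71, V ≈ 6.3 × 71^0.627 ≈ 91.22 kt.
ΔV over 6 h = 4.91 kt → 24 h equivalent = 4.91 × 24/6 ≈ 19.64 kt.
20 kt < 30 kt ⇒ not rapid intensification.

20 kt, no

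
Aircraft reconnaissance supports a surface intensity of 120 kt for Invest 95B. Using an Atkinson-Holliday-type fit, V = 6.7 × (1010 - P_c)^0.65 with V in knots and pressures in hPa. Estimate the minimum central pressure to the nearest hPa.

ΔP = (V / 6.7)^(1/0.65) = (120/6.7)^1.538.
120/6.7 = 17.910; 17.910^1.538 ≈ 84.69 hPa.
P_c = 1010 − 84.69 = 925.31 ≈ 925 hPa.

925 hPa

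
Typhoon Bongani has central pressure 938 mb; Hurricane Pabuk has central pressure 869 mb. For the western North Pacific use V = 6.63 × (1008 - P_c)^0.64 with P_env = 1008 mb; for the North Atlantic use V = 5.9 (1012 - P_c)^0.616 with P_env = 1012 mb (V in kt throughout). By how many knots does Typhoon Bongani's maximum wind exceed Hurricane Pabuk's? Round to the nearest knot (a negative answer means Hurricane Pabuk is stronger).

-25 kt

Typhoon Bongani: ΔP = 70; V ≈ 6.63 × 70^0.64 ≈ 100.55 kt.
Hurricane Pabuk: ΔP = 143; V ≈ 5.9 × 143^0.616 ≈ 125.47 kt.
Difference ≈ 100.55 − 125.47 = -24.92 → -25 kt.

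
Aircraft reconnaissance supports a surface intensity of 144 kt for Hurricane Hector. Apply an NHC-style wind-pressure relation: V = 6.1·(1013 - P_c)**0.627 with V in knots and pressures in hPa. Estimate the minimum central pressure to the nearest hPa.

858 hPa

ΔP = (V / 6.1)^(1/0.627) = (144/6.1)^1.595.
144/6.1 = 23.607; 23.607^1.595 ≈ 154.83 hPa.
P_c = 1013 − 154.83 = 858.17 ≈ 858 hPa.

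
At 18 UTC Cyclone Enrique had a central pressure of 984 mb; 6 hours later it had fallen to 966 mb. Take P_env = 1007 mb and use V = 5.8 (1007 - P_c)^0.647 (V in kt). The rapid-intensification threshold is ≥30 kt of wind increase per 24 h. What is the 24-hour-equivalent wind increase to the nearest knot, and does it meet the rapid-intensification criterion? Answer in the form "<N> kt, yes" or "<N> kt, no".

80 kt, yes

V₁: ΔP = 23, V ≈ 5.8 × 23^0.647 ≈ 44.10 kt.
V₂: ΔP = 41, V ≈ 5.8 × 41^0.647 ≈ 64.11 kt.
ΔV over 6 h = 20.01 kt → 24 h equivalent = 20.01 × 24/6 ≈ 80.04 kt.
80 kt ≥ 30 kt ⇒ rapid intensification.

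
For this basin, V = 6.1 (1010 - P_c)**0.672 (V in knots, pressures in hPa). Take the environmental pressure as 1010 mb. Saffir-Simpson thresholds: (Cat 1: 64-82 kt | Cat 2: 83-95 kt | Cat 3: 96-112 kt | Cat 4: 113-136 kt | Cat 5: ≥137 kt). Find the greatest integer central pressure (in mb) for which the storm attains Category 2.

961 mb

Category 2 begins at V = 83 kt.
Required ΔP = (83/6.1)^(1/0.672) = 13.607^1.488 ≈ 48.65 mb.
P_c ≤ 1010 − 48.65 = 961.35, so the highest integer P_c is 961 mb.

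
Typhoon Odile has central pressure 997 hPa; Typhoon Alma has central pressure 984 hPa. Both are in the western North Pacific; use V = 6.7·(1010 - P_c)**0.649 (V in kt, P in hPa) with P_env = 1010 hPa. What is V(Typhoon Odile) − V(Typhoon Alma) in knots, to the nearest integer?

Typhoon Odile: ΔP = 13; V ≈ 6.7 × 13^0.649 ≈ 35.40 kt.
Typhoon Alma: ΔP = 26; V ≈ 6.7 × 26^0.649 ≈ 55.51 kt.
Difference ≈ 35.40 − 55.51 = -20.11 → -20 kt.

-20 kt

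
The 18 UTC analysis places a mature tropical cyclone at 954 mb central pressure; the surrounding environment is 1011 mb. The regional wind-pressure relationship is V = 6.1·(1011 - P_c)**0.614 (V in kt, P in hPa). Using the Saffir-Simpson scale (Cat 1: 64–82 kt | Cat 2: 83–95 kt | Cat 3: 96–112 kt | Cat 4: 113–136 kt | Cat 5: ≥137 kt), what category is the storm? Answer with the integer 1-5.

1

ΔP = 1011 − 954 = 57 mb.
V ≈ 6.1 × 57^0.614 = 6.1 × 11.97 ≈ 73 kt.
73 kt falls in the Category 1 band.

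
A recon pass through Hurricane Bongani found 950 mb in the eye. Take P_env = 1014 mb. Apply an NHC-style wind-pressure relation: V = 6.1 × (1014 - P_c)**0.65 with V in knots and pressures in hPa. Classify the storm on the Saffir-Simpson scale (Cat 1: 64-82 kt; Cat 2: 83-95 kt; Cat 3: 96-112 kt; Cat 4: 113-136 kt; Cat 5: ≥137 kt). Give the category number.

2

ΔP = 1014 − 950 = 64 mb.
V ≈ 6.1 × 64^0.65 = 6.1 × 14.93 ≈ 91 kt.
91 kt falls in the Category 2 band.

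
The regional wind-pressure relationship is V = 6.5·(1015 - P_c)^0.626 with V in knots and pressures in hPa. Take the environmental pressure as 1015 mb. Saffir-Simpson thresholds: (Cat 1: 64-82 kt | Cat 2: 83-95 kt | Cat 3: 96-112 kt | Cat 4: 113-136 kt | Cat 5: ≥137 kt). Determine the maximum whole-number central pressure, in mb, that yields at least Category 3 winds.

Category 3 begins at V = 96 kt.
Required ΔP = (96/6.5)^(1/0.626) = 14.769^1.597 ≈ 73.79 mb.
P_c ≤ 1015 − 73.79 = 941.21, so the highest integer P_c is 941 mb.

941 mb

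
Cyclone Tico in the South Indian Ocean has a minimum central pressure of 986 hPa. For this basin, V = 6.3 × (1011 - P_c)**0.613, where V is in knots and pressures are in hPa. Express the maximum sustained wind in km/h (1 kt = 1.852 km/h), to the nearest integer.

84 km/h

ΔP = 1011 − 986 = 25 hPa.
V ≈ 6.3 × 25^0.613 = 6.3 × 7.193 ≈ 45.319 kt.
45.319 × 1.852 ≈ 83.93 km/h → 84 km/h.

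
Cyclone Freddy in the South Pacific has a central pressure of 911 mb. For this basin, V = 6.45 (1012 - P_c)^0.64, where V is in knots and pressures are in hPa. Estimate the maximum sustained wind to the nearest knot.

ΔP = 1012 − 911 = 101 mb.
101^0.64 ≈ 19.176.
V ≈ 6.45 × 19.176 ≈ 123.7 kt.

124 kt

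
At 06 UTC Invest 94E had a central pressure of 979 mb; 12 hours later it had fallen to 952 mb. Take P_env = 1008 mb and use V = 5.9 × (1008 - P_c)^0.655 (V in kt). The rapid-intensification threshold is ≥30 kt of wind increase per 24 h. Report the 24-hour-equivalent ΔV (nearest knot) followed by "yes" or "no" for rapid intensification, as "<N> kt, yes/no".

V₁: ΔP = 29, V ≈ 5.9 × 29^0.655 ≈ 53.55 kt.
V₂: ΔP = 56, V ≈ 5.9 × 56^0.655 ≈ 82.40 kt.
ΔV over 12 h = 28.85 kt → 24 h equivalent = 28.85 × 24/12 ≈ 57.70 kt.
58 kt ≥ 30 kt ⇒ rapid intensification.

58 kt, yes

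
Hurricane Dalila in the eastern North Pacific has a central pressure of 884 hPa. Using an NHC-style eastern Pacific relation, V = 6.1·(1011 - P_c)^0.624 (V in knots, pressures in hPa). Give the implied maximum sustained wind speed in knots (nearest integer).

ΔP = 1011 − 884 = 127 hPa.
127^0.624 ≈ 20.548.
V ≈ 6.1 × 20.548 ≈ 125.3 kt.

125 kt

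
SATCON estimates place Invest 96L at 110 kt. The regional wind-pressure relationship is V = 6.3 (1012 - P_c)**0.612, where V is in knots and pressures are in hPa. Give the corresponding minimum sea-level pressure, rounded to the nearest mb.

ΔP = (V / 6.3)^(1/0.612) = (110/6.3)^1.634.
110/6.3 = 17.460; 17.460^1.634 ≈ 107.03 mb.
P_c = 1012 − 107.03 = 904.97 ≈ 905 mb.

905 mb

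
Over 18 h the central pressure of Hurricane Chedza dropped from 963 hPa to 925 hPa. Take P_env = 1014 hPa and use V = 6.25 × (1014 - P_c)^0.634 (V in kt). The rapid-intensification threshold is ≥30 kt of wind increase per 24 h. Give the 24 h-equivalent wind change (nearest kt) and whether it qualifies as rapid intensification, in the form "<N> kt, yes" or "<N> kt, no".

43 kt, yes

V₁: ΔP = 51, V ≈ 6.25 × 51^0.634 ≈ 75.59 kt.
V₂: ΔP = 89, V ≈ 6.25 × 89^0.634 ≈ 107.60 kt.
ΔV over 18 h = 32.01 kt → 24 h equivalent = 32.01 × 24/18 ≈ 42.68 kt.
43 kt ≥ 30 kt ⇒ rapid intensification.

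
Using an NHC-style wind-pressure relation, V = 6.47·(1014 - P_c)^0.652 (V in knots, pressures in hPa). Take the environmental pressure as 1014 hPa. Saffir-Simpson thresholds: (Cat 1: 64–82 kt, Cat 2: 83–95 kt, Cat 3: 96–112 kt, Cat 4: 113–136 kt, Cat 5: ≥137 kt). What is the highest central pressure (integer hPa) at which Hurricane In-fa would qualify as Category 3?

951 hPa

Category 3 begins at V = 96 kt.
Required ΔP = (96/6.47)^(1/0.652) = 14.838^1.534 ≈ 62.60 hPa.
P_c ≤ 1014 − 62.60 = 951.40, so the highest integer P_c is 951 hPa.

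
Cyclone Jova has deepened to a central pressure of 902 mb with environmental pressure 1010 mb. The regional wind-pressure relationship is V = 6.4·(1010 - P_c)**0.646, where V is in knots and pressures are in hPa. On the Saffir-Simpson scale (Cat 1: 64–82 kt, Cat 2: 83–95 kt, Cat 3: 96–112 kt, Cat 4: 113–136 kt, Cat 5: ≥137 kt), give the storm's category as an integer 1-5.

ΔP = 1010 − 902 = 108 mb.
V ≈ 6.4 × 108^0.646 = 6.4 × 20.59 ≈ 132 kt.
132 kt falls in the Category 4 band.

4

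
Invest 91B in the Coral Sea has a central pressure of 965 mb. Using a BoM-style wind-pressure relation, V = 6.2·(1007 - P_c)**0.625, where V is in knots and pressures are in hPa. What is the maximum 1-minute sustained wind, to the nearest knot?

64 kt

ΔP = 1007 − 965 = 42 mb.
42^0.625 ≈ 10.340.
V ≈ 6.2 × 10.340 ≈ 64.1 kt.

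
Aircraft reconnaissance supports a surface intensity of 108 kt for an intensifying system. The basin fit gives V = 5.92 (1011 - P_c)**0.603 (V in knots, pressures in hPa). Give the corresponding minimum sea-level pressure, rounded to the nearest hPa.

888 hPa

ΔP = (V / 5.92)^(1/0.603) = (108/5.92)^1.658.
108/5.92 = 18.243; 18.243^1.658 ≈ 123.42 hPa.
P_c = 1011 − 123.42 = 887.58 ≈ 888 hPa.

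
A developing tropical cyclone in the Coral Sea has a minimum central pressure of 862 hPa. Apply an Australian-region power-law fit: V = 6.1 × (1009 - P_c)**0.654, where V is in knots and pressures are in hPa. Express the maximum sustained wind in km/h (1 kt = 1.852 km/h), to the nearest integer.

ΔP = 1009 − 862 = 147 hPa.
V ≈ 6.1 × 147^0.654 = 6.1 × 26.147 ≈ 159.498 kt.
159.498 × 1.852 ≈ 295.39 km/h → 295 km/h.

295 km/h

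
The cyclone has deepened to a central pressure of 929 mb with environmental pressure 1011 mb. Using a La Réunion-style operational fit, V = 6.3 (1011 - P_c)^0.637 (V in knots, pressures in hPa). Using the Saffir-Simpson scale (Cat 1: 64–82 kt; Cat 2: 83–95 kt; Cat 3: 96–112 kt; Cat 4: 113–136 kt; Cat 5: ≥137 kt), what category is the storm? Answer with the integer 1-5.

ΔP = 1011 − 929 = 82 mb.
V ≈ 6.3 × 82^0.637 = 6.3 × 16.56 ≈ 104 kt.
104 kt falls in the Category 3 band.

3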